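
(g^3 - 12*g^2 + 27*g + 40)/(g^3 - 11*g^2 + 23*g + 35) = (g - 8)/(g - 7)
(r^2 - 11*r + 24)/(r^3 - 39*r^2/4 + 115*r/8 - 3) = 8*(r - 3)/(8*r^2 - 14*r + 3)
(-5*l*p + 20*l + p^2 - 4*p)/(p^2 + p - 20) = (-5*l + p)/(p + 5)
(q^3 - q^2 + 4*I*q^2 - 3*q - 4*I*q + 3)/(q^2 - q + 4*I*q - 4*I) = (q^2 + 4*I*q - 3)/(q + 4*I)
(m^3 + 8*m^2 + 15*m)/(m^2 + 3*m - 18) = m*(m^2 + 8*m + 15)/(m^2 + 3*m - 18)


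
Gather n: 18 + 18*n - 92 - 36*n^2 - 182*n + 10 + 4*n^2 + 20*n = -32*n^2 - 144*n - 64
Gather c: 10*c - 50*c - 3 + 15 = 12 - 40*c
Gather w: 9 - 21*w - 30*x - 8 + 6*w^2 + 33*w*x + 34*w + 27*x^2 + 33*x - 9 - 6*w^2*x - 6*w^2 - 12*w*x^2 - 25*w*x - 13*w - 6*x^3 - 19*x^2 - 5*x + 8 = -6*w^2*x + w*(-12*x^2 + 8*x) - 6*x^3 + 8*x^2 - 2*x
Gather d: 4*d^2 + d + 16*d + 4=4*d^2 + 17*d + 4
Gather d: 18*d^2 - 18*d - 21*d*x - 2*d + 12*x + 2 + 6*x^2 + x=18*d^2 + d*(-21*x - 20) + 6*x^2 + 13*x + 2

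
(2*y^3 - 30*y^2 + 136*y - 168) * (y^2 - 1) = 2*y^5 - 30*y^4 + 134*y^3 - 138*y^2 - 136*y + 168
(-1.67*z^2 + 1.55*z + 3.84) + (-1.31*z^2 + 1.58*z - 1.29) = -2.98*z^2 + 3.13*z + 2.55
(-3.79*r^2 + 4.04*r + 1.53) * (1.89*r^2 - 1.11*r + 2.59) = -7.1631*r^4 + 11.8425*r^3 - 11.4088*r^2 + 8.7653*r + 3.9627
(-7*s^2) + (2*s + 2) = -7*s^2 + 2*s + 2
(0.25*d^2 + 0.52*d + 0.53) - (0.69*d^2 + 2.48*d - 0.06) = -0.44*d^2 - 1.96*d + 0.59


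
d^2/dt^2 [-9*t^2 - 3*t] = -18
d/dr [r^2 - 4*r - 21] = 2*r - 4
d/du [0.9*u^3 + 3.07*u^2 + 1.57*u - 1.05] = 2.7*u^2 + 6.14*u + 1.57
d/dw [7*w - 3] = 7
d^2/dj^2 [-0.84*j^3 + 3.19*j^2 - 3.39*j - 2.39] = 6.38 - 5.04*j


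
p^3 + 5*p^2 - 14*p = p*(p - 2)*(p + 7)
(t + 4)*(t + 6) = t^2 + 10*t + 24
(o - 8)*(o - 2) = o^2 - 10*o + 16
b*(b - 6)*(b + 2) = b^3 - 4*b^2 - 12*b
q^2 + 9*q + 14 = (q + 2)*(q + 7)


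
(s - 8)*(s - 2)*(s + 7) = s^3 - 3*s^2 - 54*s + 112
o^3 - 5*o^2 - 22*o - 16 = (o - 8)*(o + 1)*(o + 2)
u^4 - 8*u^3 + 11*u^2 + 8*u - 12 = (u - 6)*(u - 2)*(u - 1)*(u + 1)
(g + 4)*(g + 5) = g^2 + 9*g + 20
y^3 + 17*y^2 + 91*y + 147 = (y + 3)*(y + 7)^2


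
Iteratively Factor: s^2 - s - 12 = (s - 4)*(s + 3)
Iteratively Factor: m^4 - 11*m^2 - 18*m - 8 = (m + 2)*(m^3 - 2*m^2 - 7*m - 4) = (m - 4)*(m + 2)*(m^2 + 2*m + 1) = (m - 4)*(m + 1)*(m + 2)*(m + 1)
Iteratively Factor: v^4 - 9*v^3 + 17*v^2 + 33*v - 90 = (v - 3)*(v^3 - 6*v^2 - v + 30) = (v - 3)*(v + 2)*(v^2 - 8*v + 15) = (v - 5)*(v - 3)*(v + 2)*(v - 3)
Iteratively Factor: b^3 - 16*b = (b + 4)*(b^2 - 4*b) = (b - 4)*(b + 4)*(b)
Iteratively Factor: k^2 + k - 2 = (k - 1)*(k + 2)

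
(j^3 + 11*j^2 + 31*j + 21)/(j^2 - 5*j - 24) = (j^2 + 8*j + 7)/(j - 8)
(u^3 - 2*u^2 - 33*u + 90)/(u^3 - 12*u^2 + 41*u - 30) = (u^2 + 3*u - 18)/(u^2 - 7*u + 6)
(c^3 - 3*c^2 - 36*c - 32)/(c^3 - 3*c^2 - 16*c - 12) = (c^2 - 4*c - 32)/(c^2 - 4*c - 12)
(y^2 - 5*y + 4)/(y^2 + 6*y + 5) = (y^2 - 5*y + 4)/(y^2 + 6*y + 5)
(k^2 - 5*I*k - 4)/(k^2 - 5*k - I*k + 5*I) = (k - 4*I)/(k - 5)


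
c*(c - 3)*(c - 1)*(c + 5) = c^4 + c^3 - 17*c^2 + 15*c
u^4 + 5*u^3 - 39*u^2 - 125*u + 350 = (u - 5)*(u - 2)*(u + 5)*(u + 7)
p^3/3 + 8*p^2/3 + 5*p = p*(p/3 + 1)*(p + 5)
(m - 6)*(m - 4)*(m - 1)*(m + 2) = m^4 - 9*m^3 + 12*m^2 + 44*m - 48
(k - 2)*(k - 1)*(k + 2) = k^3 - k^2 - 4*k + 4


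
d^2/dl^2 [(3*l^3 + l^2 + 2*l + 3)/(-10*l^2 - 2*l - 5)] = 14*(-6*l^3 - 120*l^2 - 15*l + 19)/(1000*l^6 + 600*l^5 + 1620*l^4 + 608*l^3 + 810*l^2 + 150*l + 125)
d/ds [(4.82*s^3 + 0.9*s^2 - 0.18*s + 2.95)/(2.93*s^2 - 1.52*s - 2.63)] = (14.1226*s^4 - 14.6528*s^3 - 38.8704*s^2 - 22.021*s + 4.9574)/(8.5849*s^4 - 8.9072*s^3 - 13.1014*s^2 + 7.9952*s + 6.9169)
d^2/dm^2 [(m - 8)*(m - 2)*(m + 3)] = 6*m - 14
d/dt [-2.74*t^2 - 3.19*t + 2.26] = -5.48*t - 3.19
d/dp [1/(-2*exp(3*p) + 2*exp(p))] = (3*exp(2*p) - 1)*exp(-p)/(2*(1 - exp(2*p))^2)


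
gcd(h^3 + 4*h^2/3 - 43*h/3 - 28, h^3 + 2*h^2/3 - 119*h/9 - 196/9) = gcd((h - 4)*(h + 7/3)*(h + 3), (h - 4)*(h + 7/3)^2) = h^2 - 5*h/3 - 28/3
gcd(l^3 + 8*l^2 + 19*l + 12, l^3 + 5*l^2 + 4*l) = l^2 + 5*l + 4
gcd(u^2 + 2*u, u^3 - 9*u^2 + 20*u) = u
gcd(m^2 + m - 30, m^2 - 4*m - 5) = m - 5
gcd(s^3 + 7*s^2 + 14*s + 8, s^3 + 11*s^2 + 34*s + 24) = s^2 + 5*s + 4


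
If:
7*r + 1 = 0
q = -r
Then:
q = 1/7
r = -1/7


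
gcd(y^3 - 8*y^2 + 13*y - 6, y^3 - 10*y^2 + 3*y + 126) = y - 6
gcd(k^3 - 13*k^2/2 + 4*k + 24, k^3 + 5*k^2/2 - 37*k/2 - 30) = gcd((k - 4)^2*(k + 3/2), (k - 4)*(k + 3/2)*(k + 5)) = k^2 - 5*k/2 - 6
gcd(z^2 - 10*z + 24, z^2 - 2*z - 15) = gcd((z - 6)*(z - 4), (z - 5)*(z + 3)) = 1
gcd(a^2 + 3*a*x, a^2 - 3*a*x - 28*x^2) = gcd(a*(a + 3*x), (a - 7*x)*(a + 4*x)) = 1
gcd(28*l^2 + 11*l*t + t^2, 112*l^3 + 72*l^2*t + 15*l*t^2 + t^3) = 28*l^2 + 11*l*t + t^2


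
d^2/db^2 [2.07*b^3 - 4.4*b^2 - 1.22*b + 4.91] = 12.42*b - 8.8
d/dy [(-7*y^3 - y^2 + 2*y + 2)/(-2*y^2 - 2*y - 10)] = (7*y^4 + 14*y^3 + 108*y^2 + 14*y - 8)/(2*(y^4 + 2*y^3 + 11*y^2 + 10*y + 25))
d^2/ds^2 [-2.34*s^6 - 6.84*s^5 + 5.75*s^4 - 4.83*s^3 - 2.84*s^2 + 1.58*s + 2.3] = -70.2*s^4 - 136.8*s^3 + 69.0*s^2 - 28.98*s - 5.68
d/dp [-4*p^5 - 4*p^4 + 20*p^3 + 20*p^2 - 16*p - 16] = -20*p^4 - 16*p^3 + 60*p^2 + 40*p - 16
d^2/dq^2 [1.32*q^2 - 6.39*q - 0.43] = 2.64000000000000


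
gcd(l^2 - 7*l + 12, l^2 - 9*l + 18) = l - 3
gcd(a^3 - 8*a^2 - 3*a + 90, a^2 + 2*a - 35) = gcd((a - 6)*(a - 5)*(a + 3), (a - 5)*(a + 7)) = a - 5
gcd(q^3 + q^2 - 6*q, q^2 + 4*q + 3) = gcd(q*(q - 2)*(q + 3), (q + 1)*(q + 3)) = q + 3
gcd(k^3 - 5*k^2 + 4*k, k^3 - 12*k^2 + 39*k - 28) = k^2 - 5*k + 4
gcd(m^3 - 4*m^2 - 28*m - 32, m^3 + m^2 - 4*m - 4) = m + 2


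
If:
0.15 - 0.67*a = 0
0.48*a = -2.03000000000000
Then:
No Solution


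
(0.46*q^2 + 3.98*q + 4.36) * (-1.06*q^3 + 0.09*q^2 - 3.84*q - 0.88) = -0.4876*q^5 - 4.1774*q^4 - 6.0298*q^3 - 15.2956*q^2 - 20.2448*q - 3.8368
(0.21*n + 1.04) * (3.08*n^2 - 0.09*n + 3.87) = 0.6468*n^3 + 3.1843*n^2 + 0.7191*n + 4.0248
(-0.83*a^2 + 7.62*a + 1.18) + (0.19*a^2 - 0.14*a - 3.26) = -0.64*a^2 + 7.48*a - 2.08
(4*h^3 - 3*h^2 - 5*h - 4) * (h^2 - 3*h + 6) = 4*h^5 - 15*h^4 + 28*h^3 - 7*h^2 - 18*h - 24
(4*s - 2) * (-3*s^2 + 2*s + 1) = -12*s^3 + 14*s^2 - 2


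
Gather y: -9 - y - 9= -y - 18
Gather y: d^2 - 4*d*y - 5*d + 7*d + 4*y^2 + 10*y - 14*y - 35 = d^2 + 2*d + 4*y^2 + y*(-4*d - 4) - 35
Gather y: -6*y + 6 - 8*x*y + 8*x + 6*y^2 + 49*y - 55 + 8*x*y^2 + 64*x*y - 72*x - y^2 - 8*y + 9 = -64*x + y^2*(8*x + 5) + y*(56*x + 35) - 40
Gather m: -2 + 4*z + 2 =4*z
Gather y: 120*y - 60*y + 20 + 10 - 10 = 60*y + 20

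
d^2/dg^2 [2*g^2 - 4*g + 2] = 4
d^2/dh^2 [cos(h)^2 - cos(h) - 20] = cos(h) - 2*cos(2*h)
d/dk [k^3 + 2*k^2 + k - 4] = 3*k^2 + 4*k + 1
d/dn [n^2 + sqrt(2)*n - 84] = 2*n + sqrt(2)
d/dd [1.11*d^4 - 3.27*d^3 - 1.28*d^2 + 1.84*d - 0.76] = 4.44*d^3 - 9.81*d^2 - 2.56*d + 1.84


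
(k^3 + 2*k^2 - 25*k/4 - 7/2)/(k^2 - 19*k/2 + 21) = (4*k^3 + 8*k^2 - 25*k - 14)/(2*(2*k^2 - 19*k + 42))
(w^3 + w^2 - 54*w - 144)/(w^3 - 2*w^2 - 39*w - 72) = (w + 6)/(w + 3)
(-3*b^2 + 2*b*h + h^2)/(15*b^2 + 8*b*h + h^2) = (-b + h)/(5*b + h)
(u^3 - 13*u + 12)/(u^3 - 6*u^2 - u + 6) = (u^2 + u - 12)/(u^2 - 5*u - 6)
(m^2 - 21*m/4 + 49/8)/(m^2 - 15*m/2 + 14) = (m - 7/4)/(m - 4)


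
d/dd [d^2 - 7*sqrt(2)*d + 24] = 2*d - 7*sqrt(2)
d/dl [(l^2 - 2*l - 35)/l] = 1 + 35/l^2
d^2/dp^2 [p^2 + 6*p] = 2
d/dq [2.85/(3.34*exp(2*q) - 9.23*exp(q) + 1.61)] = (26.3055 - 19.038*exp(q))*exp(q)/(3.34*exp(2*q) - 9.23*exp(q) + 1.61)^2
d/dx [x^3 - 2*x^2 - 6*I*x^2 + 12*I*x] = 3*x^2 - 4*x - 12*I*x + 12*I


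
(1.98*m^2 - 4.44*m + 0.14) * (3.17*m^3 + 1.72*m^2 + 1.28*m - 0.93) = 6.2766*m^5 - 10.6692*m^4 - 4.6586*m^3 - 7.2838*m^2 + 4.3084*m - 0.1302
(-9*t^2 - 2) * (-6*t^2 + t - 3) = 54*t^4 - 9*t^3 + 39*t^2 - 2*t + 6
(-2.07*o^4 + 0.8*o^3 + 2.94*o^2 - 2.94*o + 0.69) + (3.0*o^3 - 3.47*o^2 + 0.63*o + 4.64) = -2.07*o^4 + 3.8*o^3 - 0.53*o^2 - 2.31*o + 5.33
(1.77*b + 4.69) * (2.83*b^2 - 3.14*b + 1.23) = 5.0091*b^3 + 7.7149*b^2 - 12.5495*b + 5.7687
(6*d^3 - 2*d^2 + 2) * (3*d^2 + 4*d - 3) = 18*d^5 + 18*d^4 - 26*d^3 + 12*d^2 + 8*d - 6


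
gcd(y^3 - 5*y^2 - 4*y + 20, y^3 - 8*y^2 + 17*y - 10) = y^2 - 7*y + 10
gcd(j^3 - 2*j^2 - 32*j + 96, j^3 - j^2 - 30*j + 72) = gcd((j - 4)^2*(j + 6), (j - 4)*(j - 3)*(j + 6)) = j^2 + 2*j - 24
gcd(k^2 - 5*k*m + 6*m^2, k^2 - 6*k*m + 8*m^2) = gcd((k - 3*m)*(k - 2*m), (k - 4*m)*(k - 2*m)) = k - 2*m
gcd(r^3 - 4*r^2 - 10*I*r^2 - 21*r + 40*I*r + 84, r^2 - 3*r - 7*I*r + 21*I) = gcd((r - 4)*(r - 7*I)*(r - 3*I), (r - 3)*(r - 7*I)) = r - 7*I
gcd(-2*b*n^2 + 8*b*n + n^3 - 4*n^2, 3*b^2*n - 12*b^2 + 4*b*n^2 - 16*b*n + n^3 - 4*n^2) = n - 4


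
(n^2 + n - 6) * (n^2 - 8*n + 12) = n^4 - 7*n^3 - 2*n^2 + 60*n - 72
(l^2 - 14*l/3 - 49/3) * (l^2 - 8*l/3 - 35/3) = l^4 - 22*l^3/3 - 140*l^2/9 + 98*l + 1715/9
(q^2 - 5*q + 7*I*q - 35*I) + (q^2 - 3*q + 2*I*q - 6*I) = 2*q^2 - 8*q + 9*I*q - 41*I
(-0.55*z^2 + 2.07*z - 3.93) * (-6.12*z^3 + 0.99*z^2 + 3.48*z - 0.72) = 3.366*z^5 - 13.2129*z^4 + 24.1869*z^3 + 3.7089*z^2 - 15.1668*z + 2.8296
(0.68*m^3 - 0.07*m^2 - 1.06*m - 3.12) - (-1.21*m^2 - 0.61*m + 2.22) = 0.68*m^3 + 1.14*m^2 - 0.45*m - 5.34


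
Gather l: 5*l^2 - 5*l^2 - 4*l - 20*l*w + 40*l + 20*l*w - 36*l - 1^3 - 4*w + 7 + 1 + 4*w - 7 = 0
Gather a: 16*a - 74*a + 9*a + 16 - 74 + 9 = -49*a - 49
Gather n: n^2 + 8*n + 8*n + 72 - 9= n^2 + 16*n + 63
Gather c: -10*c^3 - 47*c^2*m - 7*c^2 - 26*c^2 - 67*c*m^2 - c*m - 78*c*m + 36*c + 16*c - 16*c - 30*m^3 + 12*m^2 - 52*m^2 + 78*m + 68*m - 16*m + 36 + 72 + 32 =-10*c^3 + c^2*(-47*m - 33) + c*(-67*m^2 - 79*m + 36) - 30*m^3 - 40*m^2 + 130*m + 140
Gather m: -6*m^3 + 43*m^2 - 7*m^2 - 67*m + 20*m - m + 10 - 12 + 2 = -6*m^3 + 36*m^2 - 48*m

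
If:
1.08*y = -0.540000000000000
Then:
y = -0.50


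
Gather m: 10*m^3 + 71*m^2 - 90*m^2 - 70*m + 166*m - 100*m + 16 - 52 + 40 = 10*m^3 - 19*m^2 - 4*m + 4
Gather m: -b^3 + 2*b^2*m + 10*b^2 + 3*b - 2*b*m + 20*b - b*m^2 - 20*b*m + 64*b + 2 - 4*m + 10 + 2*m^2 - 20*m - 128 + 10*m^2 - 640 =-b^3 + 10*b^2 + 87*b + m^2*(12 - b) + m*(2*b^2 - 22*b - 24) - 756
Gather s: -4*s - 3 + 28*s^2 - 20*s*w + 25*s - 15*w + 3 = 28*s^2 + s*(21 - 20*w) - 15*w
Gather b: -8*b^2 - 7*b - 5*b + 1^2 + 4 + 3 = -8*b^2 - 12*b + 8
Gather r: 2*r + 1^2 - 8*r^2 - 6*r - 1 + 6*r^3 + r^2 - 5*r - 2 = 6*r^3 - 7*r^2 - 9*r - 2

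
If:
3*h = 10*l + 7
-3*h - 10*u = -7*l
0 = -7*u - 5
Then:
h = 157/63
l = 1/21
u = -5/7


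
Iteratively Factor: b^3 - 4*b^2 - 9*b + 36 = (b - 3)*(b^2 - b - 12) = (b - 4)*(b - 3)*(b + 3)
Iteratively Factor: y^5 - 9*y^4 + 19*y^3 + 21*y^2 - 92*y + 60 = (y - 1)*(y^4 - 8*y^3 + 11*y^2 + 32*y - 60) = (y - 3)*(y - 1)*(y^3 - 5*y^2 - 4*y + 20) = (y - 5)*(y - 3)*(y - 1)*(y^2 - 4) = (y - 5)*(y - 3)*(y - 2)*(y - 1)*(y + 2)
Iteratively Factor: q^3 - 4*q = (q + 2)*(q^2 - 2*q) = (q - 2)*(q + 2)*(q)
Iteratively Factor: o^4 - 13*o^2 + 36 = (o + 2)*(o^3 - 2*o^2 - 9*o + 18) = (o - 3)*(o + 2)*(o^2 + o - 6) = (o - 3)*(o + 2)*(o + 3)*(o - 2)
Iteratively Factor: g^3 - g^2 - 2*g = (g)*(g^2 - g - 2) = g*(g + 1)*(g - 2)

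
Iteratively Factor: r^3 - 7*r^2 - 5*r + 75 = (r - 5)*(r^2 - 2*r - 15) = (r - 5)*(r + 3)*(r - 5)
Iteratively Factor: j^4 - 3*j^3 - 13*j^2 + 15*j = (j - 1)*(j^3 - 2*j^2 - 15*j) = j*(j - 1)*(j^2 - 2*j - 15) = j*(j - 5)*(j - 1)*(j + 3)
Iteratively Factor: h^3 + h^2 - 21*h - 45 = (h - 5)*(h^2 + 6*h + 9) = (h - 5)*(h + 3)*(h + 3)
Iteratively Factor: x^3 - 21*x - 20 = (x + 1)*(x^2 - x - 20) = (x + 1)*(x + 4)*(x - 5)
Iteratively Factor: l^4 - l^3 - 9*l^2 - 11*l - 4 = (l - 4)*(l^3 + 3*l^2 + 3*l + 1) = (l - 4)*(l + 1)*(l^2 + 2*l + 1) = (l - 4)*(l + 1)^2*(l + 1)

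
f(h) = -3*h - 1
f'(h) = -3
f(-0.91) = 1.73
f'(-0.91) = -3.00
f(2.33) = -7.99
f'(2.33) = -3.00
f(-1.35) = 3.05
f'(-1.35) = -3.00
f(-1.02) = 2.06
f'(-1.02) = -3.00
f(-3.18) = 8.54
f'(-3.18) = -3.00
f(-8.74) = 25.22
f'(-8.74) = -3.00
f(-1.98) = 4.94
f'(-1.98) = -3.00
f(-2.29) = 5.87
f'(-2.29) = -3.00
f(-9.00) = 26.00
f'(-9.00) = -3.00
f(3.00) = -10.00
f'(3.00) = -3.00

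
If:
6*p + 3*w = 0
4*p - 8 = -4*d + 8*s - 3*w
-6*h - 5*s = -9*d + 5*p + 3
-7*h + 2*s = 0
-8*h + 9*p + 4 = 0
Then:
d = -790/703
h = -274/703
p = -556/703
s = -959/703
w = 1112/703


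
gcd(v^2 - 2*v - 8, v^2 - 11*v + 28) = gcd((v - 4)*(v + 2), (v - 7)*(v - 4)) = v - 4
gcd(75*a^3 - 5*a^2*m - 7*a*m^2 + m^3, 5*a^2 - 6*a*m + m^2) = 5*a - m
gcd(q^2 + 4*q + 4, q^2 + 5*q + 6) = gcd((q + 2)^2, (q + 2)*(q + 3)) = q + 2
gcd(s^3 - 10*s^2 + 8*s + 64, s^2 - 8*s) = s - 8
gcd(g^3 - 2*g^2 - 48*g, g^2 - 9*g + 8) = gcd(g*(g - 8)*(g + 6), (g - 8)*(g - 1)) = g - 8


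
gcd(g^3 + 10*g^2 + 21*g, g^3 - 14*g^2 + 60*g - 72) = 1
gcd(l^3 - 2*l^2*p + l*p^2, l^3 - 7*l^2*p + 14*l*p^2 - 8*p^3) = -l + p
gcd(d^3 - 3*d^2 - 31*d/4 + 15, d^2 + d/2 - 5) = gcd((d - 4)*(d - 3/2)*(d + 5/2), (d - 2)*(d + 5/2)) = d + 5/2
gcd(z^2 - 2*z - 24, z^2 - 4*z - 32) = z + 4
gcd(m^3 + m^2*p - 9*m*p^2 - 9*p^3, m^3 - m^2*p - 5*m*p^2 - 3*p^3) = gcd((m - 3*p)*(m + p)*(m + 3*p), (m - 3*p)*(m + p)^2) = -m^2 + 2*m*p + 3*p^2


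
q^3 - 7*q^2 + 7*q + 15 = (q - 5)*(q - 3)*(q + 1)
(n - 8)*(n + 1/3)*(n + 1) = n^3 - 20*n^2/3 - 31*n/3 - 8/3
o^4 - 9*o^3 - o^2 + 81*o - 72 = (o - 8)*(o - 3)*(o - 1)*(o + 3)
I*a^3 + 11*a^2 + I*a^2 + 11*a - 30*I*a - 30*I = (a - 6*I)*(a - 5*I)*(I*a + I)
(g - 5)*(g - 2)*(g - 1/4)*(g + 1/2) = g^4 - 27*g^3/4 + 65*g^2/8 + 27*g/8 - 5/4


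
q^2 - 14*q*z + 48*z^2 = (q - 8*z)*(q - 6*z)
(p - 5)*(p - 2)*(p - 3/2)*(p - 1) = p^4 - 19*p^3/2 + 29*p^2 - 71*p/2 + 15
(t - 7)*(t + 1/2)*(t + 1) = t^3 - 11*t^2/2 - 10*t - 7/2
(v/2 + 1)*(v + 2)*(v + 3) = v^3/2 + 7*v^2/2 + 8*v + 6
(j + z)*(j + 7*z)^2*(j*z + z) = j^4*z + 15*j^3*z^2 + j^3*z + 63*j^2*z^3 + 15*j^2*z^2 + 49*j*z^4 + 63*j*z^3 + 49*z^4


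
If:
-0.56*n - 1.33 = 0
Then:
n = -2.38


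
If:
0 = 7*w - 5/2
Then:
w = 5/14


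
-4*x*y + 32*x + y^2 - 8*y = (-4*x + y)*(y - 8)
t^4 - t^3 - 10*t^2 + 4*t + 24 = (t - 3)*(t - 2)*(t + 2)^2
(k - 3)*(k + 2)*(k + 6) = k^3 + 5*k^2 - 12*k - 36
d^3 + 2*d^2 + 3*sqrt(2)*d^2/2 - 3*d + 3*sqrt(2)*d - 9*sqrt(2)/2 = (d - 1)*(d + 3)*(d + 3*sqrt(2)/2)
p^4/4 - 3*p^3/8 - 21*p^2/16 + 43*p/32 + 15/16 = (p/4 + 1/2)*(p - 5/2)*(p - 3/2)*(p + 1/2)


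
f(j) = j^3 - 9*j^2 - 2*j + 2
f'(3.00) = -29.00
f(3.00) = -58.00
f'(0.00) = -2.00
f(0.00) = 2.00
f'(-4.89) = 157.76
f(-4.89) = -320.36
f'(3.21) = -28.87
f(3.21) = -64.08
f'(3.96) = -26.24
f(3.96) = -84.96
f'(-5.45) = 185.21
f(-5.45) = -416.30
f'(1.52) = -22.43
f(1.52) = -18.32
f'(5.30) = -13.13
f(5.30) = -112.53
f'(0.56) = -11.14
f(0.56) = -1.77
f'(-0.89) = 16.40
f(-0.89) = -4.05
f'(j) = 3*j^2 - 18*j - 2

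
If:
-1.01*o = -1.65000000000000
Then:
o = 1.63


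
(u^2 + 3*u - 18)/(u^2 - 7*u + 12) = (u + 6)/(u - 4)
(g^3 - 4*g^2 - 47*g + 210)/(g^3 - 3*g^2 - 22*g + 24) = (g^2 + 2*g - 35)/(g^2 + 3*g - 4)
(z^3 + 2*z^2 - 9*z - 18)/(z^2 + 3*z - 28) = (z^3 + 2*z^2 - 9*z - 18)/(z^2 + 3*z - 28)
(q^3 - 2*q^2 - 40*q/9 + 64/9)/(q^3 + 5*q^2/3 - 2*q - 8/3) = (q - 8/3)/(q + 1)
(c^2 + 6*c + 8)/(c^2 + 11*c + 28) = (c + 2)/(c + 7)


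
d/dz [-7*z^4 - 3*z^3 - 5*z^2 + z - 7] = -28*z^3 - 9*z^2 - 10*z + 1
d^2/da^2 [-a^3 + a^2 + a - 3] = 2 - 6*a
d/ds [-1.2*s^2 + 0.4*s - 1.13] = 0.4 - 2.4*s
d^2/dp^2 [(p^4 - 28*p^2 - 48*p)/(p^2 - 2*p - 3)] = 2*(p^6 - 6*p^5 + 3*p^4 - 56*p^3 - 198*p^2 - 432*p + 36)/(p^6 - 6*p^5 + 3*p^4 + 28*p^3 - 9*p^2 - 54*p - 27)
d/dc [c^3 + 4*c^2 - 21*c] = 3*c^2 + 8*c - 21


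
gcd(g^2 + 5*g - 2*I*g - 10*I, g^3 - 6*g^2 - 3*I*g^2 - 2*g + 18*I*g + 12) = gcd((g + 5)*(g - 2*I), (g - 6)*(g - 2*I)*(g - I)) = g - 2*I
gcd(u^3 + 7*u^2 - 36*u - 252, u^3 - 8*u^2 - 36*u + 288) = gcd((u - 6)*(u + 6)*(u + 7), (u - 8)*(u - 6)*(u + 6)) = u^2 - 36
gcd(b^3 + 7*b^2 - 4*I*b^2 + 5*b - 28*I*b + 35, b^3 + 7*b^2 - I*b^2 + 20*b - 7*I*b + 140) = b^2 + b*(7 - 5*I) - 35*I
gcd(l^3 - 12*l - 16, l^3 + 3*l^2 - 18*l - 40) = l^2 - 2*l - 8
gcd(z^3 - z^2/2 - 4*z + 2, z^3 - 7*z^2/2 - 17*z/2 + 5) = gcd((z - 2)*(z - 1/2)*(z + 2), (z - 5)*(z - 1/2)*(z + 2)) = z^2 + 3*z/2 - 1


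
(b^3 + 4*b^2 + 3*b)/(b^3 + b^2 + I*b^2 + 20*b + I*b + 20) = b*(b + 3)/(b^2 + I*b + 20)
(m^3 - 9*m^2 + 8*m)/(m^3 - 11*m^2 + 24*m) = (m - 1)/(m - 3)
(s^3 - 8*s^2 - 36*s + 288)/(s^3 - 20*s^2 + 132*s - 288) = (s + 6)/(s - 6)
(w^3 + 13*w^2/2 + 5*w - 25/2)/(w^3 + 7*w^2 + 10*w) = (2*w^2 + 3*w - 5)/(2*w*(w + 2))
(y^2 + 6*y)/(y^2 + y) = (y + 6)/(y + 1)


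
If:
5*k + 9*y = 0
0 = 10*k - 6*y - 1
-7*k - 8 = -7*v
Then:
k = 3/40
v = 341/280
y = -1/24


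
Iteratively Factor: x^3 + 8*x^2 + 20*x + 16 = (x + 2)*(x^2 + 6*x + 8) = (x + 2)^2*(x + 4)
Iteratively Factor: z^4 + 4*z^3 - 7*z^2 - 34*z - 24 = (z + 1)*(z^3 + 3*z^2 - 10*z - 24) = (z + 1)*(z + 2)*(z^2 + z - 12) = (z + 1)*(z + 2)*(z + 4)*(z - 3)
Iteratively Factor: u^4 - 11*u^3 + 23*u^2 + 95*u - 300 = (u - 5)*(u^3 - 6*u^2 - 7*u + 60) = (u - 5)*(u + 3)*(u^2 - 9*u + 20) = (u - 5)^2*(u + 3)*(u - 4)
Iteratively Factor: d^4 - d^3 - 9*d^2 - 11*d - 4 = (d + 1)*(d^3 - 2*d^2 - 7*d - 4) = (d - 4)*(d + 1)*(d^2 + 2*d + 1) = (d - 4)*(d + 1)^2*(d + 1)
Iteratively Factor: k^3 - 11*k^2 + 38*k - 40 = (k - 5)*(k^2 - 6*k + 8) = (k - 5)*(k - 4)*(k - 2)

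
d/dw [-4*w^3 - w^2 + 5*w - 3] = -12*w^2 - 2*w + 5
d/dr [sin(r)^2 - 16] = sin(2*r)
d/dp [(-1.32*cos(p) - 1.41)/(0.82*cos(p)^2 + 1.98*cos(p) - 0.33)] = (1.0824*sin(p)^2 - 2.3124*cos(p) - 4.3098)*sin(p)/(0.82*cos(p)^2 + 1.98*cos(p) - 0.33)^2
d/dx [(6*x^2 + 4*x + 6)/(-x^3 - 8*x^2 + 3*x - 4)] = 2*(3*x^4 + 4*x^3 + 34*x^2 + 24*x - 17)/(x^6 + 16*x^5 + 58*x^4 - 40*x^3 + 73*x^2 - 24*x + 16)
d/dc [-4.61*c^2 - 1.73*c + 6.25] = -9.22*c - 1.73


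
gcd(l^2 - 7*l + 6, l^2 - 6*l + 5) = l - 1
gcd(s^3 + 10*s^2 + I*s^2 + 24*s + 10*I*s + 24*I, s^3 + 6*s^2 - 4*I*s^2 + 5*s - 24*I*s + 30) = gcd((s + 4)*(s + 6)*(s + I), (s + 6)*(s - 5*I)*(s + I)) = s^2 + s*(6 + I) + 6*I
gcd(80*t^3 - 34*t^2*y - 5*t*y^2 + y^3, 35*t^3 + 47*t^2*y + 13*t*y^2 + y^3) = 5*t + y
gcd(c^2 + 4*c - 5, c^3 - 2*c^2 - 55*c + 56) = c - 1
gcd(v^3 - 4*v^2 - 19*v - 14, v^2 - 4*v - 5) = v + 1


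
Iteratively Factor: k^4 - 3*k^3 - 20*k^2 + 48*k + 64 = (k - 4)*(k^3 + k^2 - 16*k - 16) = (k - 4)*(k + 1)*(k^2 - 16) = (k - 4)^2*(k + 1)*(k + 4)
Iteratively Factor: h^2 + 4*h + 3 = (h + 3)*(h + 1)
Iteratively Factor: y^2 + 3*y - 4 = (y + 4)*(y - 1)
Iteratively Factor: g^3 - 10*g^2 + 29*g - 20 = (g - 5)*(g^2 - 5*g + 4) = (g - 5)*(g - 1)*(g - 4)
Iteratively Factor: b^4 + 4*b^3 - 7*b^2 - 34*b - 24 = (b - 3)*(b^3 + 7*b^2 + 14*b + 8) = (b - 3)*(b + 1)*(b^2 + 6*b + 8) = (b - 3)*(b + 1)*(b + 4)*(b + 2)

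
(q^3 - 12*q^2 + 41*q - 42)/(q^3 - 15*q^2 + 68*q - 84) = (q - 3)/(q - 6)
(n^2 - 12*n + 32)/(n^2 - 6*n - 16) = (n - 4)/(n + 2)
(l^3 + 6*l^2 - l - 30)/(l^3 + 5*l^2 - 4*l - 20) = (l + 3)/(l + 2)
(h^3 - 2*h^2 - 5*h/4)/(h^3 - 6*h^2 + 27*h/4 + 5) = h/(h - 4)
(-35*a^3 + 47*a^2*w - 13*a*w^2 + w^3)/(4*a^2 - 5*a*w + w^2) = (35*a^2 - 12*a*w + w^2)/(-4*a + w)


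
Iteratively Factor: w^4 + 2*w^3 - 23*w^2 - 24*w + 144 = (w - 3)*(w^3 + 5*w^2 - 8*w - 48) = (w - 3)^2*(w^2 + 8*w + 16) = (w - 3)^2*(w + 4)*(w + 4)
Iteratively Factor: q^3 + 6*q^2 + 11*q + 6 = (q + 2)*(q^2 + 4*q + 3) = (q + 2)*(q + 3)*(q + 1)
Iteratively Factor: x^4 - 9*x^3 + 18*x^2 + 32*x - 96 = (x - 4)*(x^3 - 5*x^2 - 2*x + 24) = (x - 4)*(x - 3)*(x^2 - 2*x - 8) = (x - 4)^2*(x - 3)*(x + 2)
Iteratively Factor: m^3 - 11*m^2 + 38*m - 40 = (m - 2)*(m^2 - 9*m + 20) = (m - 4)*(m - 2)*(m - 5)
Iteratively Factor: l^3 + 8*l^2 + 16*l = (l + 4)*(l^2 + 4*l) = l*(l + 4)*(l + 4)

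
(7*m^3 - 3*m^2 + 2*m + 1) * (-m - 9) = -7*m^4 - 60*m^3 + 25*m^2 - 19*m - 9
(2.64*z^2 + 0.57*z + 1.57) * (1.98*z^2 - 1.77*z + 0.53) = 5.2272*z^4 - 3.5442*z^3 + 3.4989*z^2 - 2.4768*z + 0.8321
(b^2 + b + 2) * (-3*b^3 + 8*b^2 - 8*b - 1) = -3*b^5 + 5*b^4 - 6*b^3 + 7*b^2 - 17*b - 2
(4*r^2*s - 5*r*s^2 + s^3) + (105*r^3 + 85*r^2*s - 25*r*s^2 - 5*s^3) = 105*r^3 + 89*r^2*s - 30*r*s^2 - 4*s^3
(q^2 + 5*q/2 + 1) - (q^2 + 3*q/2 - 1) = q + 2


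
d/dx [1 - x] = -1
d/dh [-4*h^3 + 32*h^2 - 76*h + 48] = -12*h^2 + 64*h - 76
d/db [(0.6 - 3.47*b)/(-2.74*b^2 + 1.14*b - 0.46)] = (-9.5078*b^2 + 3.288*b + 0.9122)/(7.5076*b^4 - 6.2472*b^3 + 3.8204*b^2 - 1.0488*b + 0.2116)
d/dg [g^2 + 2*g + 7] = 2*g + 2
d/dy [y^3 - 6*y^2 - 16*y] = 3*y^2 - 12*y - 16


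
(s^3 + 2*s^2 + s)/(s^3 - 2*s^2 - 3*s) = (s + 1)/(s - 3)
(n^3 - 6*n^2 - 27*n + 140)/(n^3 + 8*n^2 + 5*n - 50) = (n^2 - 11*n + 28)/(n^2 + 3*n - 10)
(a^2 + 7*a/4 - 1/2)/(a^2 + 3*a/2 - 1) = (4*a - 1)/(2*(2*a - 1))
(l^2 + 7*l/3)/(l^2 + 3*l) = (l + 7/3)/(l + 3)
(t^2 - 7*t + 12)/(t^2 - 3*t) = (t - 4)/t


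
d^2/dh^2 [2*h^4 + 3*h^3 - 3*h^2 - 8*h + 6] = 24*h^2 + 18*h - 6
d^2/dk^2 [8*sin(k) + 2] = -8*sin(k)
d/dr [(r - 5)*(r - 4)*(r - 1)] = 3*r^2 - 20*r + 29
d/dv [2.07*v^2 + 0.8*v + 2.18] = 4.14*v + 0.8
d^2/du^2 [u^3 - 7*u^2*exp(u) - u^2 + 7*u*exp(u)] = -7*u^2*exp(u) - 21*u*exp(u) + 6*u - 2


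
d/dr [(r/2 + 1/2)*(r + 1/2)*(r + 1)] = (r + 1)*(3*r + 2)/2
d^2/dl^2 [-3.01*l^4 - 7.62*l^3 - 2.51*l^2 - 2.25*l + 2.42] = -36.12*l^2 - 45.72*l - 5.02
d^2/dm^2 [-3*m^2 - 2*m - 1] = -6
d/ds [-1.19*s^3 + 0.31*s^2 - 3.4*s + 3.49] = -3.57*s^2 + 0.62*s - 3.4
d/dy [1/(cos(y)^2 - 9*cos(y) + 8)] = (2*cos(y) - 9)*sin(y)/(cos(y)^2 - 9*cos(y) + 8)^2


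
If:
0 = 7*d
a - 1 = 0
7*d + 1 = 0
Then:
No Solution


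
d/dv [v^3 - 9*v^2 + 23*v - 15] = 3*v^2 - 18*v + 23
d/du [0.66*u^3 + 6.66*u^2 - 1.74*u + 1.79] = 1.98*u^2 + 13.32*u - 1.74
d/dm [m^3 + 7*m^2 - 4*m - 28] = 3*m^2 + 14*m - 4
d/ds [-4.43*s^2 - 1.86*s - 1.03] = -8.86*s - 1.86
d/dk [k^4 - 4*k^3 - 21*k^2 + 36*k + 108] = 4*k^3 - 12*k^2 - 42*k + 36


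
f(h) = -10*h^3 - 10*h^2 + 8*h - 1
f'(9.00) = -2602.00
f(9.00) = -8029.00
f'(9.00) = -2602.00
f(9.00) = -8029.00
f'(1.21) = -60.12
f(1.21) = -23.68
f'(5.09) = -871.04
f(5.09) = -1538.08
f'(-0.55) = 9.92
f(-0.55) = -6.76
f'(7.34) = -1755.07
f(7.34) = -4435.51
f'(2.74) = -272.03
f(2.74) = -259.86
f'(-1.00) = -2.00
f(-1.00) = -9.00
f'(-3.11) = -219.96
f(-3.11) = 178.20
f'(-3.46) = -281.95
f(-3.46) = 265.82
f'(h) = -30*h^2 - 20*h + 8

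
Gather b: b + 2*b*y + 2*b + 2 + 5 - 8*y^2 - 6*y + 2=b*(2*y + 3) - 8*y^2 - 6*y + 9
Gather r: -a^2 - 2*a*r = -a^2 - 2*a*r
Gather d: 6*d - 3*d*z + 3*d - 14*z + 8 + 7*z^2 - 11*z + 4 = d*(9 - 3*z) + 7*z^2 - 25*z + 12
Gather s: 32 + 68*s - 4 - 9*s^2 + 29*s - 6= -9*s^2 + 97*s + 22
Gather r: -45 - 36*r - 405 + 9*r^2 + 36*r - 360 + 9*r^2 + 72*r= 18*r^2 + 72*r - 810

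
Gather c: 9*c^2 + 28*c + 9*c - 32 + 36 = 9*c^2 + 37*c + 4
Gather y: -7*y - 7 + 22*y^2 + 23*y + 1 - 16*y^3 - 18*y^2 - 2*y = -16*y^3 + 4*y^2 + 14*y - 6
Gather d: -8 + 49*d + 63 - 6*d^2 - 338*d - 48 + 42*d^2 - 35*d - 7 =36*d^2 - 324*d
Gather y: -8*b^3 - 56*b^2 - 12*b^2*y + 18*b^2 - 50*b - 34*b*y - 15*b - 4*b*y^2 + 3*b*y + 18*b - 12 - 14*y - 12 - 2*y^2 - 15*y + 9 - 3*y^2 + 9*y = -8*b^3 - 38*b^2 - 47*b + y^2*(-4*b - 5) + y*(-12*b^2 - 31*b - 20) - 15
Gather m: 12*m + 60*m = 72*m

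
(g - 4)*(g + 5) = g^2 + g - 20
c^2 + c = c*(c + 1)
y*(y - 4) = y^2 - 4*y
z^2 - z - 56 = (z - 8)*(z + 7)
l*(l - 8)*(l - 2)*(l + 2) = l^4 - 8*l^3 - 4*l^2 + 32*l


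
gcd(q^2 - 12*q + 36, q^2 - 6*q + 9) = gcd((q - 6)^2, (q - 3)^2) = 1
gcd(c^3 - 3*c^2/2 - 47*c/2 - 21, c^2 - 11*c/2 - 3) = c - 6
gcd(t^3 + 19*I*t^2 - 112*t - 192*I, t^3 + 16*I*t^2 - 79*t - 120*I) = t^2 + 11*I*t - 24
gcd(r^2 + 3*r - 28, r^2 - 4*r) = r - 4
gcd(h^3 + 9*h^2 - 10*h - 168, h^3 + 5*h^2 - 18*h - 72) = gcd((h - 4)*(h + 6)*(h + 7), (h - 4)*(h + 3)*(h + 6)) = h^2 + 2*h - 24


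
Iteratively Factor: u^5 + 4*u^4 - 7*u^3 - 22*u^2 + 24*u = (u + 3)*(u^4 + u^3 - 10*u^2 + 8*u) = u*(u + 3)*(u^3 + u^2 - 10*u + 8) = u*(u + 3)*(u + 4)*(u^2 - 3*u + 2) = u*(u - 1)*(u + 3)*(u + 4)*(u - 2)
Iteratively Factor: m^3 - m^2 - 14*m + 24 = (m - 3)*(m^2 + 2*m - 8) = (m - 3)*(m - 2)*(m + 4)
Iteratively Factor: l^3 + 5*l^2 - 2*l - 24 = (l + 3)*(l^2 + 2*l - 8) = (l + 3)*(l + 4)*(l - 2)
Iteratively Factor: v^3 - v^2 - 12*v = (v + 3)*(v^2 - 4*v) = v*(v + 3)*(v - 4)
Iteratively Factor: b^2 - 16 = (b - 4)*(b + 4)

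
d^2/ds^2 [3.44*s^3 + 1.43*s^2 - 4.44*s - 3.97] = 20.64*s + 2.86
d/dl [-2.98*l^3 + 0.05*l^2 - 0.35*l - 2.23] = -8.94*l^2 + 0.1*l - 0.35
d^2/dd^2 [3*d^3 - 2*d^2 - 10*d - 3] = 18*d - 4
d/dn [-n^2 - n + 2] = -2*n - 1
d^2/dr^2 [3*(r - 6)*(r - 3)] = 6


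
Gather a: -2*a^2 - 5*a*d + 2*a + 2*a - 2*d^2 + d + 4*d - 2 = -2*a^2 + a*(4 - 5*d) - 2*d^2 + 5*d - 2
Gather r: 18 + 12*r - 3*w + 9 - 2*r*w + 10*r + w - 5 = r*(22 - 2*w) - 2*w + 22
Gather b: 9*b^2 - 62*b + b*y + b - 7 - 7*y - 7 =9*b^2 + b*(y - 61) - 7*y - 14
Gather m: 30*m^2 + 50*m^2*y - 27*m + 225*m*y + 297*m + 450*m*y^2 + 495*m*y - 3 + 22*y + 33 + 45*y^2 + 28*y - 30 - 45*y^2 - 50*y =m^2*(50*y + 30) + m*(450*y^2 + 720*y + 270)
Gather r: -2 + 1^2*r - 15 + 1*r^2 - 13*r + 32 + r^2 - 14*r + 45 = 2*r^2 - 26*r + 60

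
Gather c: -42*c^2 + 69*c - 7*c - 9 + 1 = -42*c^2 + 62*c - 8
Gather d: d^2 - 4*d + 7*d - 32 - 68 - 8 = d^2 + 3*d - 108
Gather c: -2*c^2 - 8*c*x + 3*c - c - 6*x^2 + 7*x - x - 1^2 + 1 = -2*c^2 + c*(2 - 8*x) - 6*x^2 + 6*x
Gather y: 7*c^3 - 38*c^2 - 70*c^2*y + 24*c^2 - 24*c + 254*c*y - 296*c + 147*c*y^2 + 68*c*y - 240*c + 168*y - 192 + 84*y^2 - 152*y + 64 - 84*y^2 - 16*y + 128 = 7*c^3 - 14*c^2 + 147*c*y^2 - 560*c + y*(-70*c^2 + 322*c)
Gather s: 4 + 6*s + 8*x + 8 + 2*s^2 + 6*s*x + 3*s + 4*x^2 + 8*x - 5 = 2*s^2 + s*(6*x + 9) + 4*x^2 + 16*x + 7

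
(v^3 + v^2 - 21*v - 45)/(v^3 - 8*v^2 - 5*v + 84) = (v^2 - 2*v - 15)/(v^2 - 11*v + 28)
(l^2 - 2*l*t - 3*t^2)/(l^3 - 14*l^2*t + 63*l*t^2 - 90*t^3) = (l + t)/(l^2 - 11*l*t + 30*t^2)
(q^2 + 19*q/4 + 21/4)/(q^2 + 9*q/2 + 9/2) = (4*q + 7)/(2*(2*q + 3))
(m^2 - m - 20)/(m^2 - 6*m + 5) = (m + 4)/(m - 1)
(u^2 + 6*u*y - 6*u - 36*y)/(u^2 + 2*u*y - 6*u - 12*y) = (u + 6*y)/(u + 2*y)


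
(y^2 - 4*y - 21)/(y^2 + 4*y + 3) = (y - 7)/(y + 1)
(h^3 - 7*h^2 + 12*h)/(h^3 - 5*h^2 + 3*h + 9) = h*(h - 4)/(h^2 - 2*h - 3)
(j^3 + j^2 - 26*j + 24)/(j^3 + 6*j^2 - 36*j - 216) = (j^2 - 5*j + 4)/(j^2 - 36)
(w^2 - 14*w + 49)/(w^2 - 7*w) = (w - 7)/w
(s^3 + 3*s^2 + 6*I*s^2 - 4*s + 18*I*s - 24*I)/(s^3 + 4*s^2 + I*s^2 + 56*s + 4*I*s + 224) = (s^2 + s*(-1 + 6*I) - 6*I)/(s^2 + I*s + 56)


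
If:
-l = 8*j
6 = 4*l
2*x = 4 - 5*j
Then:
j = -3/16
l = 3/2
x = 79/32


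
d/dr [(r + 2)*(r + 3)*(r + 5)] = 3*r^2 + 20*r + 31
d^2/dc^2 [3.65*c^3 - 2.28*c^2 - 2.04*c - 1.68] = 21.9*c - 4.56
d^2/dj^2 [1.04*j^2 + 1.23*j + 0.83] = 2.08000000000000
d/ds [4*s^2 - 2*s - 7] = 8*s - 2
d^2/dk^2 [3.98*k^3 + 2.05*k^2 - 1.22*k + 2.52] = 23.88*k + 4.1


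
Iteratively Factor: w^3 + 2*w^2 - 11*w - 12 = (w + 4)*(w^2 - 2*w - 3) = (w - 3)*(w + 4)*(w + 1)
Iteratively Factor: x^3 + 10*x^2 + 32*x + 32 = (x + 4)*(x^2 + 6*x + 8) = (x + 4)^2*(x + 2)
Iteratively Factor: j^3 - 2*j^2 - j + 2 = (j + 1)*(j^2 - 3*j + 2) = (j - 1)*(j + 1)*(j - 2)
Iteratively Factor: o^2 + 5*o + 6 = (o + 2)*(o + 3)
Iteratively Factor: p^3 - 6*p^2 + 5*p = (p)*(p^2 - 6*p + 5) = p*(p - 5)*(p - 1)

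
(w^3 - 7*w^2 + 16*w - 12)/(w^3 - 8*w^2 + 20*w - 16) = (w - 3)/(w - 4)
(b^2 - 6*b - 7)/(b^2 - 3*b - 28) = (b + 1)/(b + 4)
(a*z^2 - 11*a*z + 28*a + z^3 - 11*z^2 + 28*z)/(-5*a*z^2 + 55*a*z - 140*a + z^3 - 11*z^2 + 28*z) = (a + z)/(-5*a + z)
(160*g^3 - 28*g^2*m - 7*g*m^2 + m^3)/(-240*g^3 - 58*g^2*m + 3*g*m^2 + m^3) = (-4*g + m)/(6*g + m)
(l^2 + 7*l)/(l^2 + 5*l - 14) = l/(l - 2)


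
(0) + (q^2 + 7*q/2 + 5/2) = q^2 + 7*q/2 + 5/2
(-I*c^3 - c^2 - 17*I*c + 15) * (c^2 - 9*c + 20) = -I*c^5 - c^4 + 9*I*c^4 + 9*c^3 - 37*I*c^3 - 5*c^2 + 153*I*c^2 - 135*c - 340*I*c + 300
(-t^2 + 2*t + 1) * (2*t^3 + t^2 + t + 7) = -2*t^5 + 3*t^4 + 3*t^3 - 4*t^2 + 15*t + 7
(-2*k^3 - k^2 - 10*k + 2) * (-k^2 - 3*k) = 2*k^5 + 7*k^4 + 13*k^3 + 28*k^2 - 6*k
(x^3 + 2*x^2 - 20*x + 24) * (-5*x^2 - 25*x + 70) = -5*x^5 - 35*x^4 + 120*x^3 + 520*x^2 - 2000*x + 1680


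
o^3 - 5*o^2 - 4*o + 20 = (o - 5)*(o - 2)*(o + 2)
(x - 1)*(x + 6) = x^2 + 5*x - 6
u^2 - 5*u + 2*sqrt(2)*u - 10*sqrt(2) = (u - 5)*(u + 2*sqrt(2))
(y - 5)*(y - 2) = y^2 - 7*y + 10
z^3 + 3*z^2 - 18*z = z*(z - 3)*(z + 6)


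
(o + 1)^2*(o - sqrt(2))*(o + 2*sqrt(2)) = o^4 + sqrt(2)*o^3 + 2*o^3 - 3*o^2 + 2*sqrt(2)*o^2 - 8*o + sqrt(2)*o - 4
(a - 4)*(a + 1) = a^2 - 3*a - 4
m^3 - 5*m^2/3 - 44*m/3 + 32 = (m - 3)*(m - 8/3)*(m + 4)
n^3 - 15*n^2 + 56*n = n*(n - 8)*(n - 7)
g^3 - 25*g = g*(g - 5)*(g + 5)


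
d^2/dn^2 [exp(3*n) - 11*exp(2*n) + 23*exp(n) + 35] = (9*exp(2*n) - 44*exp(n) + 23)*exp(n)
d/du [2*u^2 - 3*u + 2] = 4*u - 3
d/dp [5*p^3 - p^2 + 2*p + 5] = 15*p^2 - 2*p + 2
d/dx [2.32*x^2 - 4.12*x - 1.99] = 4.64*x - 4.12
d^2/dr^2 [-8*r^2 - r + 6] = -16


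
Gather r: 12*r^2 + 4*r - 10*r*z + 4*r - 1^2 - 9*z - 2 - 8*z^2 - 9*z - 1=12*r^2 + r*(8 - 10*z) - 8*z^2 - 18*z - 4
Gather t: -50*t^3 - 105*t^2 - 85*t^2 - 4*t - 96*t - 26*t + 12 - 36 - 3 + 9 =-50*t^3 - 190*t^2 - 126*t - 18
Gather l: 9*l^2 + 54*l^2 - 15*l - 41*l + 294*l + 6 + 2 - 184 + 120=63*l^2 + 238*l - 56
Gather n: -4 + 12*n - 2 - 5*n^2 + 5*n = -5*n^2 + 17*n - 6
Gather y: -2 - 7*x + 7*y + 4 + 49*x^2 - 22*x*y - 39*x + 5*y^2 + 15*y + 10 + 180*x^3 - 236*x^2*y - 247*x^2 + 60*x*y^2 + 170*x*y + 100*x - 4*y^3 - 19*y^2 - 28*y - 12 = 180*x^3 - 198*x^2 + 54*x - 4*y^3 + y^2*(60*x - 14) + y*(-236*x^2 + 148*x - 6)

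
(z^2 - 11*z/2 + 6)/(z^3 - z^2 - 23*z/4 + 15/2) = 2*(z - 4)/(2*z^2 + z - 10)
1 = 1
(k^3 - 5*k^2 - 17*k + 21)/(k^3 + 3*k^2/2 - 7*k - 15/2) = 2*(k^2 - 8*k + 7)/(2*k^2 - 3*k - 5)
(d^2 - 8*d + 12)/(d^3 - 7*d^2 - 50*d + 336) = (d - 2)/(d^2 - d - 56)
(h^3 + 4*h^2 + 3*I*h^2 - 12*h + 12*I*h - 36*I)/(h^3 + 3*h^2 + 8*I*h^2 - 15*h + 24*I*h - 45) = (h^2 + 4*h - 12)/(h^2 + h*(3 + 5*I) + 15*I)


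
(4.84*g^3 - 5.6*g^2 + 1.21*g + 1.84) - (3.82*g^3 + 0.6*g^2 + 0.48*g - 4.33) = 1.02*g^3 - 6.2*g^2 + 0.73*g + 6.17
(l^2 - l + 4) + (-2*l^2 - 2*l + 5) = -l^2 - 3*l + 9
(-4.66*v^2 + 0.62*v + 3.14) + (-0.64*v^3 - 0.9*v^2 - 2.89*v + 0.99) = -0.64*v^3 - 5.56*v^2 - 2.27*v + 4.13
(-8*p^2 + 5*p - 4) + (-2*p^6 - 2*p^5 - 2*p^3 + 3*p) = -2*p^6 - 2*p^5 - 2*p^3 - 8*p^2 + 8*p - 4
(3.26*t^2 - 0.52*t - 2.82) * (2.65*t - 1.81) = 8.639*t^3 - 7.2786*t^2 - 6.5318*t + 5.1042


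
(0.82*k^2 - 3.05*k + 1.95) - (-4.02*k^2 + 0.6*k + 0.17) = 4.84*k^2 - 3.65*k + 1.78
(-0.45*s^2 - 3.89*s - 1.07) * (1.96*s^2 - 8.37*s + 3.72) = -0.882*s^4 - 3.8579*s^3 + 28.7881*s^2 - 5.5149*s - 3.9804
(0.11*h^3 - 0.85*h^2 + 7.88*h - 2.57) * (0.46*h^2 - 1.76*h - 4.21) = 0.0506*h^5 - 0.5846*h^4 + 4.6577*h^3 - 11.4725*h^2 - 28.6516*h + 10.8197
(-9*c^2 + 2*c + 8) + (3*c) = -9*c^2 + 5*c + 8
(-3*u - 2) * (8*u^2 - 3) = -24*u^3 - 16*u^2 + 9*u + 6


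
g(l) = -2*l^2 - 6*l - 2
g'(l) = -4*l - 6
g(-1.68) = 2.44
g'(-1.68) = 0.72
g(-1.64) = 2.46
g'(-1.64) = 0.56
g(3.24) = -42.44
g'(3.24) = -18.96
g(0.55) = -5.90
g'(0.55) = -8.20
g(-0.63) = 0.99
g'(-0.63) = -3.48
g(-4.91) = -20.76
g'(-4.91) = 13.64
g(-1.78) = 2.34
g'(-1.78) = 1.12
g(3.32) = -43.96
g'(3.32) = -19.28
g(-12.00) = -218.00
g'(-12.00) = 42.00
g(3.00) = -38.00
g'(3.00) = -18.00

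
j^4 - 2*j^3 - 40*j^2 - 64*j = j*(j - 8)*(j + 2)*(j + 4)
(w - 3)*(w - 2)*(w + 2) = w^3 - 3*w^2 - 4*w + 12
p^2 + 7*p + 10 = (p + 2)*(p + 5)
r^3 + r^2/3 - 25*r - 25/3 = (r - 5)*(r + 1/3)*(r + 5)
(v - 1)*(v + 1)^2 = v^3 + v^2 - v - 1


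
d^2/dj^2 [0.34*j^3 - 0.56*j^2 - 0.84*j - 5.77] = 2.04*j - 1.12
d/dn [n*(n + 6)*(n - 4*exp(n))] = -4*n^2*exp(n) + 3*n^2 - 32*n*exp(n) + 12*n - 24*exp(n)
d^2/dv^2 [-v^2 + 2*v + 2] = -2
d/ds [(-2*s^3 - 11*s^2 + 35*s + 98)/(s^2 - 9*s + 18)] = 2*(-s^4 + 18*s^3 - 22*s^2 - 296*s + 756)/(s^4 - 18*s^3 + 117*s^2 - 324*s + 324)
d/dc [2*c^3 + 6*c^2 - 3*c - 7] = 6*c^2 + 12*c - 3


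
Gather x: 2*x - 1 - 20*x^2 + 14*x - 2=-20*x^2 + 16*x - 3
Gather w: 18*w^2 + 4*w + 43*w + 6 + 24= 18*w^2 + 47*w + 30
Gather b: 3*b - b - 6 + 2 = 2*b - 4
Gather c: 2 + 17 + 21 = 40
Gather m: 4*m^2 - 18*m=4*m^2 - 18*m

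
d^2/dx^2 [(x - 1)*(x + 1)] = 2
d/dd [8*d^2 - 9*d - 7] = 16*d - 9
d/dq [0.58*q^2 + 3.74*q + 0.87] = 1.16*q + 3.74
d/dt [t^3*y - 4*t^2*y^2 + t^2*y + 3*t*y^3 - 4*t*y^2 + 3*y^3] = y*(3*t^2 - 8*t*y + 2*t + 3*y^2 - 4*y)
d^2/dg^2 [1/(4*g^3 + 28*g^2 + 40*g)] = (-g*(3*g + 7)*(g^2 + 7*g + 10) + (3*g^2 + 14*g + 10)^2)/(2*g^3*(g^2 + 7*g + 10)^3)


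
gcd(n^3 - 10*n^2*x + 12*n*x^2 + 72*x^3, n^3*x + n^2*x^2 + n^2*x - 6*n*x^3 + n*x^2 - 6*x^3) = 1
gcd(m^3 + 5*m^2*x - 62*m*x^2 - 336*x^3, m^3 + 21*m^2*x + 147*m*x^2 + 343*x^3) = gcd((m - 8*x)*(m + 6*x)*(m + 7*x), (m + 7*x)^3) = m + 7*x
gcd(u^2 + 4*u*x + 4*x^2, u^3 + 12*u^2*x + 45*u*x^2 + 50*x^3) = u + 2*x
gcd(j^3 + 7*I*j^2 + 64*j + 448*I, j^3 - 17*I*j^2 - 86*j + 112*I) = j - 8*I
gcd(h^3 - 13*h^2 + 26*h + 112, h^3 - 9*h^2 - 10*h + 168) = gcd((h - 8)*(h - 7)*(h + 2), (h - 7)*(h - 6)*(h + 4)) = h - 7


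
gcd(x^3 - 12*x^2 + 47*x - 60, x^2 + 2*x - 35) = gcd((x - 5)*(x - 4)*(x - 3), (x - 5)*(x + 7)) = x - 5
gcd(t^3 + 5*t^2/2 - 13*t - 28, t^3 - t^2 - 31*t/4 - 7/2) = t^2 - 3*t/2 - 7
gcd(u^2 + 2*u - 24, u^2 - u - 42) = u + 6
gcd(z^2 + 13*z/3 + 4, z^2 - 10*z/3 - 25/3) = 1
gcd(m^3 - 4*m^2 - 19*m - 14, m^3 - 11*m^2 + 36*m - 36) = 1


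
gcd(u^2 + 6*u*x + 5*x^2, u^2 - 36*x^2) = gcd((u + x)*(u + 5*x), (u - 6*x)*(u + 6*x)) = 1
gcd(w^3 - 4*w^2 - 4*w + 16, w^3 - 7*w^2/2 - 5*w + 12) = w^2 - 2*w - 8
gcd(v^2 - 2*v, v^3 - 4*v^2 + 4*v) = v^2 - 2*v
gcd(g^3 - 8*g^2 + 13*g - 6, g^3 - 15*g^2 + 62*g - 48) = g^2 - 7*g + 6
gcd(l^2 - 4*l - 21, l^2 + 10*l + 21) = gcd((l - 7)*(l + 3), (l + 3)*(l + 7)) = l + 3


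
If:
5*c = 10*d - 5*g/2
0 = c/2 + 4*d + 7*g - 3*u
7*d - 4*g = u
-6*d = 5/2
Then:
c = -59/90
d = -5/12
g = -16/45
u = -269/180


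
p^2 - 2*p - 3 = (p - 3)*(p + 1)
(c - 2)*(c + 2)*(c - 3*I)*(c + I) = c^4 - 2*I*c^3 - c^2 + 8*I*c - 12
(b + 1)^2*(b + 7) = b^3 + 9*b^2 + 15*b + 7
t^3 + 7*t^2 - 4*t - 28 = (t - 2)*(t + 2)*(t + 7)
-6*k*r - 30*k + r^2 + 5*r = (-6*k + r)*(r + 5)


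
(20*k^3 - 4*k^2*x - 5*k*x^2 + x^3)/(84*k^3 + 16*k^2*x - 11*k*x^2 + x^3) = (10*k^2 - 7*k*x + x^2)/(42*k^2 - 13*k*x + x^2)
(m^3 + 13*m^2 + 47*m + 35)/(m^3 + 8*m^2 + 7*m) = (m + 5)/m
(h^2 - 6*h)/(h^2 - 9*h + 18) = h/(h - 3)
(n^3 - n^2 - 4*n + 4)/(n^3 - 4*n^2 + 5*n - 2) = (n + 2)/(n - 1)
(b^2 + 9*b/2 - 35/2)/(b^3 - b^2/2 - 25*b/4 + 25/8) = 4*(b + 7)/(4*b^2 + 8*b - 5)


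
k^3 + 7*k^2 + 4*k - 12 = (k - 1)*(k + 2)*(k + 6)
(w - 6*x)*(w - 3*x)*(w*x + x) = w^3*x - 9*w^2*x^2 + w^2*x + 18*w*x^3 - 9*w*x^2 + 18*x^3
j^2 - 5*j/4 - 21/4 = (j - 3)*(j + 7/4)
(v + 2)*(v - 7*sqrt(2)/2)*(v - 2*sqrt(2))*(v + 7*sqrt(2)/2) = v^4 - 2*sqrt(2)*v^3 + 2*v^3 - 49*v^2/2 - 4*sqrt(2)*v^2 - 49*v + 49*sqrt(2)*v + 98*sqrt(2)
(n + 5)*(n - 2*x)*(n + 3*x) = n^3 + n^2*x + 5*n^2 - 6*n*x^2 + 5*n*x - 30*x^2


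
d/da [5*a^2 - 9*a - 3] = 10*a - 9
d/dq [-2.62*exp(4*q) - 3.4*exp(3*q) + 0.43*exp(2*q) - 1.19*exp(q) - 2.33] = (-10.48*exp(3*q) - 10.2*exp(2*q) + 0.86*exp(q) - 1.19)*exp(q)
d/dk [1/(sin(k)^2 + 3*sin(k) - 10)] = -(2*sin(k) + 3)*cos(k)/(sin(k)^2 + 3*sin(k) - 10)^2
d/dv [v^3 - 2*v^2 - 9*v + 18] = 3*v^2 - 4*v - 9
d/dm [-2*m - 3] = -2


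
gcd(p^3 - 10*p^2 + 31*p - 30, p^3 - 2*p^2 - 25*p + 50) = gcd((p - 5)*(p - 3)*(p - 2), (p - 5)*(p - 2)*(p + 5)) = p^2 - 7*p + 10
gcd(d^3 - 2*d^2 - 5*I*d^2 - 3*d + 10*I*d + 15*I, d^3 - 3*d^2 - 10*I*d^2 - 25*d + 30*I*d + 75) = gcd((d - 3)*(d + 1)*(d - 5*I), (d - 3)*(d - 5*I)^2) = d^2 + d*(-3 - 5*I) + 15*I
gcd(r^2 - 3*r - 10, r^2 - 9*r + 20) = r - 5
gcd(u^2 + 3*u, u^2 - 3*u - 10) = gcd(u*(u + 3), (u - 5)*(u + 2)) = 1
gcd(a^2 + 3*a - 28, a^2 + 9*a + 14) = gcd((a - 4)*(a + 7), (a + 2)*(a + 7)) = a + 7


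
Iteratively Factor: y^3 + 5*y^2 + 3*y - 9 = (y + 3)*(y^2 + 2*y - 3) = (y + 3)^2*(y - 1)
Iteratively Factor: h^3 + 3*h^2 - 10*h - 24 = (h - 3)*(h^2 + 6*h + 8) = (h - 3)*(h + 4)*(h + 2)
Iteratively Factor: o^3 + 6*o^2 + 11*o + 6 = (o + 3)*(o^2 + 3*o + 2) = (o + 1)*(o + 3)*(o + 2)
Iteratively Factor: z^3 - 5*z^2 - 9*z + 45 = (z - 3)*(z^2 - 2*z - 15) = (z - 3)*(z + 3)*(z - 5)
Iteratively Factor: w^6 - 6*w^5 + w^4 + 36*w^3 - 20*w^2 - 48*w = (w + 1)*(w^5 - 7*w^4 + 8*w^3 + 28*w^2 - 48*w) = (w - 4)*(w + 1)*(w^4 - 3*w^3 - 4*w^2 + 12*w) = (w - 4)*(w - 2)*(w + 1)*(w^3 - w^2 - 6*w) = w*(w - 4)*(w - 2)*(w + 1)*(w^2 - w - 6) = w*(w - 4)*(w - 2)*(w + 1)*(w + 2)*(w - 3)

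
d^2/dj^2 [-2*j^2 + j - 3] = -4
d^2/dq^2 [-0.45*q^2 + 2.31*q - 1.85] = -0.900000000000000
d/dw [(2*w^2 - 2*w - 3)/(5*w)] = 2/5 + 3/(5*w^2)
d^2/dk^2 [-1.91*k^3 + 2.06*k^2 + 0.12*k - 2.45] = 4.12 - 11.46*k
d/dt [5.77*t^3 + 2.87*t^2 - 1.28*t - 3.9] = 17.31*t^2 + 5.74*t - 1.28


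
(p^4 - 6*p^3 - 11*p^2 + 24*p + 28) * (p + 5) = p^5 - p^4 - 41*p^3 - 31*p^2 + 148*p + 140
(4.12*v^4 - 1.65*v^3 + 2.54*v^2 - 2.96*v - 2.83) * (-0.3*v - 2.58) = -1.236*v^5 - 10.1346*v^4 + 3.495*v^3 - 5.6652*v^2 + 8.4858*v + 7.3014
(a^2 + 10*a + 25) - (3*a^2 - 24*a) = -2*a^2 + 34*a + 25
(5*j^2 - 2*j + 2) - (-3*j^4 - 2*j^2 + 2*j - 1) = 3*j^4 + 7*j^2 - 4*j + 3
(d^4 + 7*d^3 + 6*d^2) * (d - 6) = d^5 + d^4 - 36*d^3 - 36*d^2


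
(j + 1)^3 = j^3 + 3*j^2 + 3*j + 1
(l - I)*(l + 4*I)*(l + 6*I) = l^3 + 9*I*l^2 - 14*l + 24*I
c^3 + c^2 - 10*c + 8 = (c - 2)*(c - 1)*(c + 4)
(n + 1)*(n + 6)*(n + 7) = n^3 + 14*n^2 + 55*n + 42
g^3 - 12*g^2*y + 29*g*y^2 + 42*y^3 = (g - 7*y)*(g - 6*y)*(g + y)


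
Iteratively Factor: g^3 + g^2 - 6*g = (g)*(g^2 + g - 6) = g*(g + 3)*(g - 2)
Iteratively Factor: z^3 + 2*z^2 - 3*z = (z + 3)*(z^2 - z) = z*(z + 3)*(z - 1)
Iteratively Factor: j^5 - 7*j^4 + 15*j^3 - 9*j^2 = (j - 3)*(j^4 - 4*j^3 + 3*j^2) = j*(j - 3)*(j^3 - 4*j^2 + 3*j) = j*(j - 3)^2*(j^2 - j) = j^2*(j - 3)^2*(j - 1)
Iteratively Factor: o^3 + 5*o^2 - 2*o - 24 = (o + 4)*(o^2 + o - 6) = (o - 2)*(o + 4)*(o + 3)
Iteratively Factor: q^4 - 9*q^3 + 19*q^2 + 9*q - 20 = (q + 1)*(q^3 - 10*q^2 + 29*q - 20) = (q - 4)*(q + 1)*(q^2 - 6*q + 5) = (q - 4)*(q - 1)*(q + 1)*(q - 5)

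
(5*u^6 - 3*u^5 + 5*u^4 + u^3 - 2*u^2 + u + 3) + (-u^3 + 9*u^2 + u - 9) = 5*u^6 - 3*u^5 + 5*u^4 + 7*u^2 + 2*u - 6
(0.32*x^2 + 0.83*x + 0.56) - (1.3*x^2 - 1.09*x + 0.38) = -0.98*x^2 + 1.92*x + 0.18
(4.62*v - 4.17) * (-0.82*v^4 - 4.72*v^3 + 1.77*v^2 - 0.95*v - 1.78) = -3.7884*v^5 - 18.387*v^4 + 27.8598*v^3 - 11.7699*v^2 - 4.2621*v + 7.4226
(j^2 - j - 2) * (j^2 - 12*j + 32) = j^4 - 13*j^3 + 42*j^2 - 8*j - 64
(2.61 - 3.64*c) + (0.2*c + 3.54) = 6.15 - 3.44*c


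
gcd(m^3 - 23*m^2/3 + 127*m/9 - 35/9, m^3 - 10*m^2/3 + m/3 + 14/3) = m - 7/3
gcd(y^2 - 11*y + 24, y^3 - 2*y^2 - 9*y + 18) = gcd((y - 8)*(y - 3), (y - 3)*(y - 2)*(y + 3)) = y - 3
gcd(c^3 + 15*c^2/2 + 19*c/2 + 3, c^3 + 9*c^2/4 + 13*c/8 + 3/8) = c^2 + 3*c/2 + 1/2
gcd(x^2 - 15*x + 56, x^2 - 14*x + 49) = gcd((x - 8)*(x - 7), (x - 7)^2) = x - 7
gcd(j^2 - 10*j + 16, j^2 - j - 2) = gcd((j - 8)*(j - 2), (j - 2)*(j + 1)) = j - 2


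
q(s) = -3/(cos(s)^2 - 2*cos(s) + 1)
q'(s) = -3*(2*sin(s)*cos(s) - 2*sin(s))/(cos(s)^2 - 2*cos(s) + 1)^2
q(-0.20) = -7550.18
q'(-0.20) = -150500.00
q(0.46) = -277.65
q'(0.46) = 2371.60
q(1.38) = -4.57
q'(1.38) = 11.07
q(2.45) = -0.96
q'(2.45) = 0.69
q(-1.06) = -11.48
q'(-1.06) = -39.20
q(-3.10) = -0.75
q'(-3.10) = -0.03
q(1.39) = -4.46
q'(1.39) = 10.70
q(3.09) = -0.75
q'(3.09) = 0.04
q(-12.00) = -123.04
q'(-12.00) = 845.64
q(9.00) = -0.82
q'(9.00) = 0.35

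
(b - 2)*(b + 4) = b^2 + 2*b - 8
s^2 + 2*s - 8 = (s - 2)*(s + 4)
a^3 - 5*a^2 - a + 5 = (a - 5)*(a - 1)*(a + 1)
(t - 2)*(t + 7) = t^2 + 5*t - 14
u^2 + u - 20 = (u - 4)*(u + 5)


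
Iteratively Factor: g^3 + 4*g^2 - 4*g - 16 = (g + 2)*(g^2 + 2*g - 8) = (g - 2)*(g + 2)*(g + 4)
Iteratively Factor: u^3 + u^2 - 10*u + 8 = (u + 4)*(u^2 - 3*u + 2) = (u - 2)*(u + 4)*(u - 1)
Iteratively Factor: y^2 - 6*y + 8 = (y - 4)*(y - 2)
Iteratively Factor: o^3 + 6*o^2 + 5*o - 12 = (o + 4)*(o^2 + 2*o - 3) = (o - 1)*(o + 4)*(o + 3)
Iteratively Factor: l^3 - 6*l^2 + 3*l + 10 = (l + 1)*(l^2 - 7*l + 10) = (l - 2)*(l + 1)*(l - 5)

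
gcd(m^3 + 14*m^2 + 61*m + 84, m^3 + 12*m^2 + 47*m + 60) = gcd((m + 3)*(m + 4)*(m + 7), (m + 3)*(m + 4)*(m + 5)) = m^2 + 7*m + 12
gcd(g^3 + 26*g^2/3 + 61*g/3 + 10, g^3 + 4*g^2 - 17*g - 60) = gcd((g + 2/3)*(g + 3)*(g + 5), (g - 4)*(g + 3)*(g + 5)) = g^2 + 8*g + 15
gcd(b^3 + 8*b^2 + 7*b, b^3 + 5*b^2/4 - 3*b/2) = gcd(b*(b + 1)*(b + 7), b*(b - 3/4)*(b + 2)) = b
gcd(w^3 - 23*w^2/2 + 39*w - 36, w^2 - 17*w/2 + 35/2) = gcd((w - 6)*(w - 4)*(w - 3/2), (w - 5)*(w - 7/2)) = 1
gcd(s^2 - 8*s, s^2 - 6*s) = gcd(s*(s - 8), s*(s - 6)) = s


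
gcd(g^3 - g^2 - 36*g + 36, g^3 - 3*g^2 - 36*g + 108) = g^2 - 36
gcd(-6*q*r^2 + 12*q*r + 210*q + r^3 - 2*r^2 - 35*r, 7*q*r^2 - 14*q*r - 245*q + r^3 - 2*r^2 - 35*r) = r^2 - 2*r - 35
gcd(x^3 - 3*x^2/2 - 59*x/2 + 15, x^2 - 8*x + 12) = x - 6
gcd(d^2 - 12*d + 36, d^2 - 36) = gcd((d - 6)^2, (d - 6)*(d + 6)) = d - 6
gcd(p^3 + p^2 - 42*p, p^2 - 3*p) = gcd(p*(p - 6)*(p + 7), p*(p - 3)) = p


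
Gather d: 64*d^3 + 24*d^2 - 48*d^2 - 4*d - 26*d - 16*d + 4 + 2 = 64*d^3 - 24*d^2 - 46*d + 6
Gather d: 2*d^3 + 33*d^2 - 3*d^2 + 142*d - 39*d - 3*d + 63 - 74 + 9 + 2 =2*d^3 + 30*d^2 + 100*d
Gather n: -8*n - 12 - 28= -8*n - 40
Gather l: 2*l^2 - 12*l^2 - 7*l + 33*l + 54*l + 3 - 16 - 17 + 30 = -10*l^2 + 80*l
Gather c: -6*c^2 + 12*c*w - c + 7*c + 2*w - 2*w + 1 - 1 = -6*c^2 + c*(12*w + 6)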